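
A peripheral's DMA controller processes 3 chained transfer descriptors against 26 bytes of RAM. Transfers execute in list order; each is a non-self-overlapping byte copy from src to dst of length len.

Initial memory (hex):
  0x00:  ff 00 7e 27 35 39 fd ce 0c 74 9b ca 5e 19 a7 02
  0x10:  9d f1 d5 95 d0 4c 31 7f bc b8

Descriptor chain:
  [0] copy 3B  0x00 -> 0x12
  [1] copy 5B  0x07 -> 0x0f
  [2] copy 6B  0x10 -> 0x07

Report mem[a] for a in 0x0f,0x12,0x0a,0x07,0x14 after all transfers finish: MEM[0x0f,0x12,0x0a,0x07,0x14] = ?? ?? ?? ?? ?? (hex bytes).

  after D0: wrote 3B at 0x12 = ff007e
  after D1: wrote 5B at 0x0f = ce0c749bca
  after D2: wrote 6B at 0x07 = 0c749bca7e4c
query mem[0x0f]=0xce, mem[0x12]=0x9b, mem[0x0a]=0xca, mem[0x07]=0x0c, mem[0x14]=0x7e

MEM[0x0f,0x12,0x0a,0x07,0x14] = ce 9b ca 0c 7e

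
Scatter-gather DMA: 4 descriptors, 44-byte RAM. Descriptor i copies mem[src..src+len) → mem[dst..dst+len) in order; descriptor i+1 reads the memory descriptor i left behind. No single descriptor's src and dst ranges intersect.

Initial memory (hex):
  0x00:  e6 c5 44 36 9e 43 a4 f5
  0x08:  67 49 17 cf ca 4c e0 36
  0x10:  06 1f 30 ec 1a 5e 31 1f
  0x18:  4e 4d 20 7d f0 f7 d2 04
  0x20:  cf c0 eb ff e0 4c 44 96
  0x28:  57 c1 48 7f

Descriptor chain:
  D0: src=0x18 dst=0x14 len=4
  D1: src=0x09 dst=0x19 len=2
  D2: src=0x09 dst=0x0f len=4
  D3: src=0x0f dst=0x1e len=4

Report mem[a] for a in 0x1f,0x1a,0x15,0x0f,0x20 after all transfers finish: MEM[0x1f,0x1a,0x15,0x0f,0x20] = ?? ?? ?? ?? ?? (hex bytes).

MEM[0x1f,0x1a,0x15,0x0f,0x20] = 17 17 4d 49 cf

[0] 0x18->0x14 len=4 : 4e 4d 20 7d
[1] 0x09->0x19 len=2 : 49 17
[2] 0x09->0x0f len=4 : 49 17 cf ca
[3] 0x0f->0x1e len=4 : 49 17 cf ca
query mem[0x1f]=0x17, mem[0x1a]=0x17, mem[0x15]=0x4d, mem[0x0f]=0x49, mem[0x20]=0xcf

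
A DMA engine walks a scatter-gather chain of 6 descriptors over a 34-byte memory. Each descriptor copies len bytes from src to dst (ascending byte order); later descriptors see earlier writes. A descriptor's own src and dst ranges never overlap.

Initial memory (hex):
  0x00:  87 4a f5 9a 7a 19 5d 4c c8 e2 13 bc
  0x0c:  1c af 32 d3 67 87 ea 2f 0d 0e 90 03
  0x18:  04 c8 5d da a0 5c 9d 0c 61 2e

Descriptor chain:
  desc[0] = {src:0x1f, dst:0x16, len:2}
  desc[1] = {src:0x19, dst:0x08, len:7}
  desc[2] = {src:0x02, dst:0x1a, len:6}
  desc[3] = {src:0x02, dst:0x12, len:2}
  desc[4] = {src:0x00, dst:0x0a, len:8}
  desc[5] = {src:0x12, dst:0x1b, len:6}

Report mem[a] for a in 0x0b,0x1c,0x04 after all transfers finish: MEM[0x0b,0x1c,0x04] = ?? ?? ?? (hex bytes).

D0: mem[0x16..0x17] <- [0c 61]
D1: mem[0x08..0x0e] <- [c8 5d da a0 5c 9d 0c]
D2: mem[0x1a..0x1f] <- [f5 9a 7a 19 5d 4c]
D3: mem[0x12..0x13] <- [f5 9a]
D4: mem[0x0a..0x11] <- [87 4a f5 9a 7a 19 5d 4c]
D5: mem[0x1b..0x20] <- [f5 9a 0d 0e 0c 61]
query mem[0x0b]=0x4a, mem[0x1c]=0x9a, mem[0x04]=0x7a

MEM[0x0b,0x1c,0x04] = 4a 9a 7a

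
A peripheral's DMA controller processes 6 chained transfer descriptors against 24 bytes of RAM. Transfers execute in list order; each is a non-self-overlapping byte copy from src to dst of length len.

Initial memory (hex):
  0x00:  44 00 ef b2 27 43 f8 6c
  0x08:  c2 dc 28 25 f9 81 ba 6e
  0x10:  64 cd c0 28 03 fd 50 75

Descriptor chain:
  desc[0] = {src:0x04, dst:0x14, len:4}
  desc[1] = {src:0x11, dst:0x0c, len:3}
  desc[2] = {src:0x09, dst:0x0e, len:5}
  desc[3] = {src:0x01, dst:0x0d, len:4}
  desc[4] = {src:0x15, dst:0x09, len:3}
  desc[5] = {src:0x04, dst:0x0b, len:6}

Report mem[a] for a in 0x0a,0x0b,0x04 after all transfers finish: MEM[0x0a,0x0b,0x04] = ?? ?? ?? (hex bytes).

[0] 0x04->0x14 len=4 : 27 43 f8 6c
[1] 0x11->0x0c len=3 : cd c0 28
[2] 0x09->0x0e len=5 : dc 28 25 cd c0
[3] 0x01->0x0d len=4 : 00 ef b2 27
[4] 0x15->0x09 len=3 : 43 f8 6c
[5] 0x04->0x0b len=6 : 27 43 f8 6c c2 43
query mem[0x0a]=0xf8, mem[0x0b]=0x27, mem[0x04]=0x27

MEM[0x0a,0x0b,0x04] = f8 27 27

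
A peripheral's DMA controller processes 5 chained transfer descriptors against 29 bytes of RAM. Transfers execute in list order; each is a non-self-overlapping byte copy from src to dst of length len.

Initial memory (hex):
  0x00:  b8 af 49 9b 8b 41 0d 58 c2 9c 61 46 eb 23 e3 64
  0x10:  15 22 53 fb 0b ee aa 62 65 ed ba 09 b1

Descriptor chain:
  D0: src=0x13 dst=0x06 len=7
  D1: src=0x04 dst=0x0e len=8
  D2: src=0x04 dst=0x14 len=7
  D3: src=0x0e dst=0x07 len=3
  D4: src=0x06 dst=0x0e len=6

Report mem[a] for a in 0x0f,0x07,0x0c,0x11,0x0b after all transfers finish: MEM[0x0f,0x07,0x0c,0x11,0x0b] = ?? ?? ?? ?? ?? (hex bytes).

MEM[0x0f,0x07,0x0c,0x11,0x0b] = 8b 8b ed fb 65

D0: mem[0x06..0x0c] <- [fb 0b ee aa 62 65 ed]
D1: mem[0x0e..0x15] <- [8b 41 fb 0b ee aa 62 65]
D2: mem[0x14..0x1a] <- [8b 41 fb 0b ee aa 62]
D3: mem[0x07..0x09] <- [8b 41 fb]
D4: mem[0x0e..0x13] <- [fb 8b 41 fb 62 65]
query mem[0x0f]=0x8b, mem[0x07]=0x8b, mem[0x0c]=0xed, mem[0x11]=0xfb, mem[0x0b]=0x65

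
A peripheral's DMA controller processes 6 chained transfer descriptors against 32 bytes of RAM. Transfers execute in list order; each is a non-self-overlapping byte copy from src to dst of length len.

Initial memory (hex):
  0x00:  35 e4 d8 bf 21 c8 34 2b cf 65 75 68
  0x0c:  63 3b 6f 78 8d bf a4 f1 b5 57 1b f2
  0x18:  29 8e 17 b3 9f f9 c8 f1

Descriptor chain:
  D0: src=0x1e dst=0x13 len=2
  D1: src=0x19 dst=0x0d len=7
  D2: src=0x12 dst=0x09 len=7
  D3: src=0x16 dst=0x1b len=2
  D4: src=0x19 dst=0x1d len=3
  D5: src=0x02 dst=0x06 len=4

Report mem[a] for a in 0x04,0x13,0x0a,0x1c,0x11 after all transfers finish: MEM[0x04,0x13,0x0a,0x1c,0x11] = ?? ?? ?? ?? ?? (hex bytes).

D0: mem[0x13..0x14] <- [c8 f1]
D1: mem[0x0d..0x13] <- [8e 17 b3 9f f9 c8 f1]
D2: mem[0x09..0x0f] <- [c8 f1 f1 57 1b f2 29]
D3: mem[0x1b..0x1c] <- [1b f2]
D4: mem[0x1d..0x1f] <- [8e 17 1b]
D5: mem[0x06..0x09] <- [d8 bf 21 c8]
query mem[0x04]=0x21, mem[0x13]=0xf1, mem[0x0a]=0xf1, mem[0x1c]=0xf2, mem[0x11]=0xf9

MEM[0x04,0x13,0x0a,0x1c,0x11] = 21 f1 f1 f2 f9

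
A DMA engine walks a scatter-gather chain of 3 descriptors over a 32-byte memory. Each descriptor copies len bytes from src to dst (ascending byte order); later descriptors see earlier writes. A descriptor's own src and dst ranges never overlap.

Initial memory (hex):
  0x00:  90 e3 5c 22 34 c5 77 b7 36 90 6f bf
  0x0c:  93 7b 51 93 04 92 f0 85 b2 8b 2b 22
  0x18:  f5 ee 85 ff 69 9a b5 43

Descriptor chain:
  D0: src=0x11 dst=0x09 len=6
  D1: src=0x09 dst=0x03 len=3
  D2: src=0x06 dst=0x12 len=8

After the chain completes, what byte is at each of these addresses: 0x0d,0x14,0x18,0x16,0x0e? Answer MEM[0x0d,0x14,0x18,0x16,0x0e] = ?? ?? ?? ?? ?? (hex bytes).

#0 dst[0x09+6] := {0x92,0xf0,0x85,0xb2,0x8b,0x2b}
#1 dst[0x03+3] := {0x92,0xf0,0x85}
#2 dst[0x12+8] := {0x77,0xb7,0x36,0x92,0xf0,0x85,0xb2,0x8b}
query mem[0x0d]=0x8b, mem[0x14]=0x36, mem[0x18]=0xb2, mem[0x16]=0xf0, mem[0x0e]=0x2b

MEM[0x0d,0x14,0x18,0x16,0x0e] = 8b 36 b2 f0 2b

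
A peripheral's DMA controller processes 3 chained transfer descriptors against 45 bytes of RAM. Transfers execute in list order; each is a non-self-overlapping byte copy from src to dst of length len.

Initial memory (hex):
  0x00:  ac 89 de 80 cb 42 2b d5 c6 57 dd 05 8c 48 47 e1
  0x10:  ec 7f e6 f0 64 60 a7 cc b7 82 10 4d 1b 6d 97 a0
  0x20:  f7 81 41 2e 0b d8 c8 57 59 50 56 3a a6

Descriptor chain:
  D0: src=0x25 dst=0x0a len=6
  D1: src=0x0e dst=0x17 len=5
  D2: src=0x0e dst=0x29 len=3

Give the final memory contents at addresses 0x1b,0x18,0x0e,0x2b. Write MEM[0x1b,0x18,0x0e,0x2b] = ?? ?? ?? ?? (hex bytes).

[0] 0x25->0x0a len=6 : d8 c8 57 59 50 56
[1] 0x0e->0x17 len=5 : 50 56 ec 7f e6
[2] 0x0e->0x29 len=3 : 50 56 ec
query mem[0x1b]=0xe6, mem[0x18]=0x56, mem[0x0e]=0x50, mem[0x2b]=0xec

MEM[0x1b,0x18,0x0e,0x2b] = e6 56 50 ec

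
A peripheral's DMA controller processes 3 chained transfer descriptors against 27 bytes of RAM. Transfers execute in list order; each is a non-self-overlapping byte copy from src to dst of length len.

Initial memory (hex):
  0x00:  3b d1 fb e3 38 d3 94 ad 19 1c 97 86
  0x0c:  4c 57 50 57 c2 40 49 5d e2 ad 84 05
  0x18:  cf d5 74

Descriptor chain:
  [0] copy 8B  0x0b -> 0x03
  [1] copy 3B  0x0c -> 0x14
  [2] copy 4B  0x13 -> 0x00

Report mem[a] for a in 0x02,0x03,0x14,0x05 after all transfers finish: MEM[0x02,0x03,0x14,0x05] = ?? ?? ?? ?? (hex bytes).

#0 dst[0x03+8] := {0x86,0x4c,0x57,0x50,0x57,0xc2,0x40,0x49}
#1 dst[0x14+3] := {0x4c,0x57,0x50}
#2 dst[0x00+4] := {0x5d,0x4c,0x57,0x50}
query mem[0x02]=0x57, mem[0x03]=0x50, mem[0x14]=0x4c, mem[0x05]=0x57

MEM[0x02,0x03,0x14,0x05] = 57 50 4c 57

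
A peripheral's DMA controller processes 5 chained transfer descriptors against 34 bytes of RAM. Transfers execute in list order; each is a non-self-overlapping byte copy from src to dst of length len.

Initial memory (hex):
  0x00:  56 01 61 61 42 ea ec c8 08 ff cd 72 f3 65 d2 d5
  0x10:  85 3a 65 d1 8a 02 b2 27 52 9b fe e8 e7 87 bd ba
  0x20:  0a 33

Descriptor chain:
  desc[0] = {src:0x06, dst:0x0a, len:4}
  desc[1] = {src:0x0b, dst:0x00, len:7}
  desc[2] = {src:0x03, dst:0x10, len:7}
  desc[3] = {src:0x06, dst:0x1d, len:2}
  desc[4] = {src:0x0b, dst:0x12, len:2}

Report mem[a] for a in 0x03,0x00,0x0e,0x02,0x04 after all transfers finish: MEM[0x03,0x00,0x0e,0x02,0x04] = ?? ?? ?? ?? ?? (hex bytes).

#0 dst[0x0a+4] := {0xec,0xc8,0x08,0xff}
#1 dst[0x00+7] := {0xc8,0x08,0xff,0xd2,0xd5,0x85,0x3a}
#2 dst[0x10+7] := {0xd2,0xd5,0x85,0x3a,0xc8,0x08,0xff}
#3 dst[0x1d+2] := {0x3a,0xc8}
#4 dst[0x12+2] := {0xc8,0x08}
query mem[0x03]=0xd2, mem[0x00]=0xc8, mem[0x0e]=0xd2, mem[0x02]=0xff, mem[0x04]=0xd5

MEM[0x03,0x00,0x0e,0x02,0x04] = d2 c8 d2 ff d5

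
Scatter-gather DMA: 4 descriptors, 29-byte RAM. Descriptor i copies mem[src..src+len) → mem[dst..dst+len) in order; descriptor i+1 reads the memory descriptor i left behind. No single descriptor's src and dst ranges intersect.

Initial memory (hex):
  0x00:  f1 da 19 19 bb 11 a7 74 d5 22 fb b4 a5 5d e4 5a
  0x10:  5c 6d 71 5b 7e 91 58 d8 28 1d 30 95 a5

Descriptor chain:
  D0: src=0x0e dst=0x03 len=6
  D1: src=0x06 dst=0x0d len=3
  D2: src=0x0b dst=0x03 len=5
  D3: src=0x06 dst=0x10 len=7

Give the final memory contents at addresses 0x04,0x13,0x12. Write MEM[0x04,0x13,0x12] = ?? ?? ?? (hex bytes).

MEM[0x04,0x13,0x12] = a5 22 5b

[0] 0x0e->0x03 len=6 : e4 5a 5c 6d 71 5b
[1] 0x06->0x0d len=3 : 6d 71 5b
[2] 0x0b->0x03 len=5 : b4 a5 6d 71 5b
[3] 0x06->0x10 len=7 : 71 5b 5b 22 fb b4 a5
query mem[0x04]=0xa5, mem[0x13]=0x22, mem[0x12]=0x5b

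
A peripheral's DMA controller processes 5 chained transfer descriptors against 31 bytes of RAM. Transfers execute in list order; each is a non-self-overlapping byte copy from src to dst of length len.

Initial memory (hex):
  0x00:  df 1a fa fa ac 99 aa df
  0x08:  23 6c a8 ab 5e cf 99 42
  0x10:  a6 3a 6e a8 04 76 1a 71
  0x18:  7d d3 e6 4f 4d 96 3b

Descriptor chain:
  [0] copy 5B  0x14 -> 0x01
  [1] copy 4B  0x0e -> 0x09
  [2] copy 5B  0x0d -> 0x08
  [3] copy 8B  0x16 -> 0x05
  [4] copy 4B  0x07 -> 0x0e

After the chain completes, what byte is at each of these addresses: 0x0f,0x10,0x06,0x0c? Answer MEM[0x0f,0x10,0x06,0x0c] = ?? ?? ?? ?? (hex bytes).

  after D0: wrote 5B at 0x01 = 04761a717d
  after D1: wrote 4B at 0x09 = 9942a63a
  after D2: wrote 5B at 0x08 = cf9942a63a
  after D3: wrote 8B at 0x05 = 1a717dd3e64f4d96
  after D4: wrote 4B at 0x0e = 7dd3e64f
query mem[0x0f]=0xd3, mem[0x10]=0xe6, mem[0x06]=0x71, mem[0x0c]=0x96

MEM[0x0f,0x10,0x06,0x0c] = d3 e6 71 96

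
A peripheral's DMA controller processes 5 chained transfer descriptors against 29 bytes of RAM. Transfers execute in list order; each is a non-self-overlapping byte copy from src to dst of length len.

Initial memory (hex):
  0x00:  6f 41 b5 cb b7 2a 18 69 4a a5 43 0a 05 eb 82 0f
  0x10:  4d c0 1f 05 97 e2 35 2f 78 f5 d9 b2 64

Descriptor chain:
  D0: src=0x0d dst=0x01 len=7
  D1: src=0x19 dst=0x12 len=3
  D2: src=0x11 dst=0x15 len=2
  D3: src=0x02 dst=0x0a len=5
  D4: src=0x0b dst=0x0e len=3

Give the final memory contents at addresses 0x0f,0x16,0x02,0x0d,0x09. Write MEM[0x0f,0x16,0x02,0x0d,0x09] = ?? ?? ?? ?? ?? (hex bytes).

#0 dst[0x01+7] := {0xeb,0x82,0x0f,0x4d,0xc0,0x1f,0x05}
#1 dst[0x12+3] := {0xf5,0xd9,0xb2}
#2 dst[0x15+2] := {0xc0,0xf5}
#3 dst[0x0a+5] := {0x82,0x0f,0x4d,0xc0,0x1f}
#4 dst[0x0e+3] := {0x0f,0x4d,0xc0}
query mem[0x0f]=0x4d, mem[0x16]=0xf5, mem[0x02]=0x82, mem[0x0d]=0xc0, mem[0x09]=0xa5

MEM[0x0f,0x16,0x02,0x0d,0x09] = 4d f5 82 c0 a5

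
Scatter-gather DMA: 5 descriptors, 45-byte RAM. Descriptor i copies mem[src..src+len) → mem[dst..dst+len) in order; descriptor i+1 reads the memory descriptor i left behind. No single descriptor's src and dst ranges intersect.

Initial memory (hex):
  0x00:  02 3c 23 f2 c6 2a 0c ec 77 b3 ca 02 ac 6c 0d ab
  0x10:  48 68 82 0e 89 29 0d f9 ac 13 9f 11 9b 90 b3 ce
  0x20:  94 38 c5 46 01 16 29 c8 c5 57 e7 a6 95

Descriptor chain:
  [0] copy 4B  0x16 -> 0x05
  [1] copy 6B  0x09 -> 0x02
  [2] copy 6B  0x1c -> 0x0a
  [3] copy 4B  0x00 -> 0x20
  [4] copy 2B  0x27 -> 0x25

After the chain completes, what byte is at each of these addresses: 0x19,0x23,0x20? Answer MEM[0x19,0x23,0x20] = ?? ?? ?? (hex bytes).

MEM[0x19,0x23,0x20] = 13 ca 02

[0] 0x16->0x05 len=4 : 0d f9 ac 13
[1] 0x09->0x02 len=6 : b3 ca 02 ac 6c 0d
[2] 0x1c->0x0a len=6 : 9b 90 b3 ce 94 38
[3] 0x00->0x20 len=4 : 02 3c b3 ca
[4] 0x27->0x25 len=2 : c8 c5
query mem[0x19]=0x13, mem[0x23]=0xca, mem[0x20]=0x02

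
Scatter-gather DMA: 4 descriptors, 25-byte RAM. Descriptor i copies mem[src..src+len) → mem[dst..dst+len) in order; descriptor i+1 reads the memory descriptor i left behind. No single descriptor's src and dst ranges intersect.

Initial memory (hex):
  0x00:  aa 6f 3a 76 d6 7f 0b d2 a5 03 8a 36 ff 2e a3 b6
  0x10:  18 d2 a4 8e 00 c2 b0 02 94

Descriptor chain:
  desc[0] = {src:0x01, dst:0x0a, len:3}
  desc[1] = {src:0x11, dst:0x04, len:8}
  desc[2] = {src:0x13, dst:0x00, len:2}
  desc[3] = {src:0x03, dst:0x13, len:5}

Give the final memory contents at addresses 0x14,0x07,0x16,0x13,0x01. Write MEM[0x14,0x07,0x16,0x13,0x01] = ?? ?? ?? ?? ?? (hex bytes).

MEM[0x14,0x07,0x16,0x13,0x01] = d2 00 8e 76 00

D0: mem[0x0a..0x0c] <- [6f 3a 76]
D1: mem[0x04..0x0b] <- [d2 a4 8e 00 c2 b0 02 94]
D2: mem[0x00..0x01] <- [8e 00]
D3: mem[0x13..0x17] <- [76 d2 a4 8e 00]
query mem[0x14]=0xd2, mem[0x07]=0x00, mem[0x16]=0x8e, mem[0x13]=0x76, mem[0x01]=0x00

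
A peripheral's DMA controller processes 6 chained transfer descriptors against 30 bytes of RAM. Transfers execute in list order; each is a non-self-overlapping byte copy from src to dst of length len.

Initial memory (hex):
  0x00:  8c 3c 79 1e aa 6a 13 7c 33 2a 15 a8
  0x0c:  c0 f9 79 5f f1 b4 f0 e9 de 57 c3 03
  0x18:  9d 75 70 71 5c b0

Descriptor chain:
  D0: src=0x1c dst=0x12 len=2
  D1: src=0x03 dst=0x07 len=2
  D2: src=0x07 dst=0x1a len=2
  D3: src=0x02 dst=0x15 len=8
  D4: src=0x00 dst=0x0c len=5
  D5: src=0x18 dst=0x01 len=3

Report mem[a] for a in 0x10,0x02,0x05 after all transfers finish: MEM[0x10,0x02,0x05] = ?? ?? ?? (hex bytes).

MEM[0x10,0x02,0x05] = aa 13 6a

[0] 0x1c->0x12 len=2 : 5c b0
[1] 0x03->0x07 len=2 : 1e aa
[2] 0x07->0x1a len=2 : 1e aa
[3] 0x02->0x15 len=8 : 79 1e aa 6a 13 1e aa 2a
[4] 0x00->0x0c len=5 : 8c 3c 79 1e aa
[5] 0x18->0x01 len=3 : 6a 13 1e
query mem[0x10]=0xaa, mem[0x02]=0x13, mem[0x05]=0x6a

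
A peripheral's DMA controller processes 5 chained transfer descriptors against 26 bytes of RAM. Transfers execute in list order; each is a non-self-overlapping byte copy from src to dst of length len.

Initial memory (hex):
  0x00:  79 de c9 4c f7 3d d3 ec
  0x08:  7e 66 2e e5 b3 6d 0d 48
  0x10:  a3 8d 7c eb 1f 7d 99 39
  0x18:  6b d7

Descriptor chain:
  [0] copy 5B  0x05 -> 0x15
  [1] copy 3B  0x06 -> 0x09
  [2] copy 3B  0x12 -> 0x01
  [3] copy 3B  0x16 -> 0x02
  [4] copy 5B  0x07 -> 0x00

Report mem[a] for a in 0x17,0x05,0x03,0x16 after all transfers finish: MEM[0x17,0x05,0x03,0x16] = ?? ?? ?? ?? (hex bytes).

MEM[0x17,0x05,0x03,0x16] = ec 3d ec d3

#0 dst[0x15+5] := {0x3d,0xd3,0xec,0x7e,0x66}
#1 dst[0x09+3] := {0xd3,0xec,0x7e}
#2 dst[0x01+3] := {0x7c,0xeb,0x1f}
#3 dst[0x02+3] := {0xd3,0xec,0x7e}
#4 dst[0x00+5] := {0xec,0x7e,0xd3,0xec,0x7e}
query mem[0x17]=0xec, mem[0x05]=0x3d, mem[0x03]=0xec, mem[0x16]=0xd3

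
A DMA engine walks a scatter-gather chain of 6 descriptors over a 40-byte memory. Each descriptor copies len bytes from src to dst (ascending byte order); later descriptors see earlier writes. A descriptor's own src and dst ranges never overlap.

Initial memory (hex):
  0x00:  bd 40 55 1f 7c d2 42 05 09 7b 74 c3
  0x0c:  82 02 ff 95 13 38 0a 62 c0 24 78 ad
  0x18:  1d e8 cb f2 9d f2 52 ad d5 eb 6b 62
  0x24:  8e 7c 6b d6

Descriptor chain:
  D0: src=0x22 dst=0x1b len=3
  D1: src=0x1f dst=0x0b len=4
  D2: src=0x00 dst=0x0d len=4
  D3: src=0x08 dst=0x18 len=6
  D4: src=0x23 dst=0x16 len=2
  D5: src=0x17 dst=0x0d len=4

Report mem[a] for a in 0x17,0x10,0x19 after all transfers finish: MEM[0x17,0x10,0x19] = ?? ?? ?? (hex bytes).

#0 dst[0x1b+3] := {0x6b,0x62,0x8e}
#1 dst[0x0b+4] := {0xad,0xd5,0xeb,0x6b}
#2 dst[0x0d+4] := {0xbd,0x40,0x55,0x1f}
#3 dst[0x18+6] := {0x09,0x7b,0x74,0xad,0xd5,0xbd}
#4 dst[0x16+2] := {0x62,0x8e}
#5 dst[0x0d+4] := {0x8e,0x09,0x7b,0x74}
query mem[0x17]=0x8e, mem[0x10]=0x74, mem[0x19]=0x7b

MEM[0x17,0x10,0x19] = 8e 74 7b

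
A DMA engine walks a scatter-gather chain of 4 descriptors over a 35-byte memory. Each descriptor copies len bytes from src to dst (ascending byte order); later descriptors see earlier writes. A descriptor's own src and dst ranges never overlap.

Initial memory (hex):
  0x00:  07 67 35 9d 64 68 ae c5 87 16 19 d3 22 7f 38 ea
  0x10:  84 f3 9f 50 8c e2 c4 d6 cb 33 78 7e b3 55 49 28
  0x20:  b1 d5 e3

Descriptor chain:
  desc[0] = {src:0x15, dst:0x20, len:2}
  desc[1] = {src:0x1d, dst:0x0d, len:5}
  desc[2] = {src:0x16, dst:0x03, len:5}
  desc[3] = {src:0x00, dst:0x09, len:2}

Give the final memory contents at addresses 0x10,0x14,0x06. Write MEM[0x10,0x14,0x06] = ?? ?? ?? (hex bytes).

MEM[0x10,0x14,0x06] = e2 8c 33

[0] 0x15->0x20 len=2 : e2 c4
[1] 0x1d->0x0d len=5 : 55 49 28 e2 c4
[2] 0x16->0x03 len=5 : c4 d6 cb 33 78
[3] 0x00->0x09 len=2 : 07 67
query mem[0x10]=0xe2, mem[0x14]=0x8c, mem[0x06]=0x33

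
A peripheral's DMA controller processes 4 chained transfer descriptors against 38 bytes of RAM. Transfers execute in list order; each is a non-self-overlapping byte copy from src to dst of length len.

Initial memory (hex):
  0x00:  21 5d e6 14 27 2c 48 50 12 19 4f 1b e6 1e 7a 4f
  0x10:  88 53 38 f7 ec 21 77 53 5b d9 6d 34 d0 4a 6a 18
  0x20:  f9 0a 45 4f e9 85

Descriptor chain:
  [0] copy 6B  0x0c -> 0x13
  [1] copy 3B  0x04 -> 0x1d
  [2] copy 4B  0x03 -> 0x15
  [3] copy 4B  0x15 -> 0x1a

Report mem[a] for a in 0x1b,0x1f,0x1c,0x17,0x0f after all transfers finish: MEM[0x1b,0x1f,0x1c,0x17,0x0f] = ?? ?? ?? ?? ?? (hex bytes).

D0: mem[0x13..0x18] <- [e6 1e 7a 4f 88 53]
D1: mem[0x1d..0x1f] <- [27 2c 48]
D2: mem[0x15..0x18] <- [14 27 2c 48]
D3: mem[0x1a..0x1d] <- [14 27 2c 48]
query mem[0x1b]=0x27, mem[0x1f]=0x48, mem[0x1c]=0x2c, mem[0x17]=0x2c, mem[0x0f]=0x4f

MEM[0x1b,0x1f,0x1c,0x17,0x0f] = 27 48 2c 2c 4f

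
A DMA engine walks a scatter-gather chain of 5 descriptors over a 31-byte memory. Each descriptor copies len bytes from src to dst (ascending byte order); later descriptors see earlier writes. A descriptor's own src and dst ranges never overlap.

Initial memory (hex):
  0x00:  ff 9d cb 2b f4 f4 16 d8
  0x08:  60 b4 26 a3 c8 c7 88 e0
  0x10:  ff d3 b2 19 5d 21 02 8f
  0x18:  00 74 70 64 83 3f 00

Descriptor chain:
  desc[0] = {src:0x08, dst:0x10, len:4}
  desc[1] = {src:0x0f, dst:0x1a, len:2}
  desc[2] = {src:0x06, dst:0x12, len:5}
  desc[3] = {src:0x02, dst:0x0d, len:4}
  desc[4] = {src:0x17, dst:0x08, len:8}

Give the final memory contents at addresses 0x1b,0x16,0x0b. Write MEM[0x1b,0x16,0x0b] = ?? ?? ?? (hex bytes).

  after D0: wrote 4B at 0x10 = 60b426a3
  after D1: wrote 2B at 0x1a = e060
  after D2: wrote 5B at 0x12 = 16d860b426
  after D3: wrote 4B at 0x0d = cb2bf4f4
  after D4: wrote 8B at 0x08 = 8f0074e060833f00
query mem[0x1b]=0x60, mem[0x16]=0x26, mem[0x0b]=0xe0

MEM[0x1b,0x16,0x0b] = 60 26 e0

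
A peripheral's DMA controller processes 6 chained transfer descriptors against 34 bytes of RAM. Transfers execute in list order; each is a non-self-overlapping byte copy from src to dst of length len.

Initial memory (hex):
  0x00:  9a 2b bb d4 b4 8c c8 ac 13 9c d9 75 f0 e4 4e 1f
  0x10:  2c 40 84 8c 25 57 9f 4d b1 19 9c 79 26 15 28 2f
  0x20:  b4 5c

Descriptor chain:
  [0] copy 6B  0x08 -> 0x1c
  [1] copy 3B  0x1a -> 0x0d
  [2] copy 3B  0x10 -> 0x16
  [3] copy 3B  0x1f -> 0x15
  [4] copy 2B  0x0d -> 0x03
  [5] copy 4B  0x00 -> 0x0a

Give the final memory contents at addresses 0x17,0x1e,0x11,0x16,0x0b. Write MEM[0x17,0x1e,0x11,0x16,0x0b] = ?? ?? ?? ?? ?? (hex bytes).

#0 dst[0x1c+6] := {0x13,0x9c,0xd9,0x75,0xf0,0xe4}
#1 dst[0x0d+3] := {0x9c,0x79,0x13}
#2 dst[0x16+3] := {0x2c,0x40,0x84}
#3 dst[0x15+3] := {0x75,0xf0,0xe4}
#4 dst[0x03+2] := {0x9c,0x79}
#5 dst[0x0a+4] := {0x9a,0x2b,0xbb,0x9c}
query mem[0x17]=0xe4, mem[0x1e]=0xd9, mem[0x11]=0x40, mem[0x16]=0xf0, mem[0x0b]=0x2b

MEM[0x17,0x1e,0x11,0x16,0x0b] = e4 d9 40 f0 2b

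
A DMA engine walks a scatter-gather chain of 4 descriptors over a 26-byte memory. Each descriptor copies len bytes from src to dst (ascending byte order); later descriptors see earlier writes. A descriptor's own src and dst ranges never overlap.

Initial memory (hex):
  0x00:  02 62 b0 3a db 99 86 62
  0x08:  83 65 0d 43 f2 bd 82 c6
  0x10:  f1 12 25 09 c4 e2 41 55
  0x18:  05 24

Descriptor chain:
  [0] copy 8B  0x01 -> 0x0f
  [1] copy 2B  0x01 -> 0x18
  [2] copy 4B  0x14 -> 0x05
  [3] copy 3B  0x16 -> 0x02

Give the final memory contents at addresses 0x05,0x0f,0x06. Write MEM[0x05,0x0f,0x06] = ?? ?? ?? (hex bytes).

D0: mem[0x0f..0x16] <- [62 b0 3a db 99 86 62 83]
D1: mem[0x18..0x19] <- [62 b0]
D2: mem[0x05..0x08] <- [86 62 83 55]
D3: mem[0x02..0x04] <- [83 55 62]
query mem[0x05]=0x86, mem[0x0f]=0x62, mem[0x06]=0x62

MEM[0x05,0x0f,0x06] = 86 62 62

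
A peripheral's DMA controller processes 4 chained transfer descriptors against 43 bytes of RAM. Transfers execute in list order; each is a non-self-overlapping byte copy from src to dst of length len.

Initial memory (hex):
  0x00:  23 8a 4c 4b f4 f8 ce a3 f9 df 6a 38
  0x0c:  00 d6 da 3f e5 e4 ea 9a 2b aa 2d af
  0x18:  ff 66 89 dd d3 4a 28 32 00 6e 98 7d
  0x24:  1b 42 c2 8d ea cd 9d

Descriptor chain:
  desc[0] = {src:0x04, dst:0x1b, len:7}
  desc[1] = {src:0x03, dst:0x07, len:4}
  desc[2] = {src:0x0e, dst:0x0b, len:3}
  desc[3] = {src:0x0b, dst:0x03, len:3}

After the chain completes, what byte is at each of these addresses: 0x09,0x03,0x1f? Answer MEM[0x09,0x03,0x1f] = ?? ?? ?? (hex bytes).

MEM[0x09,0x03,0x1f] = f8 da f9

[0] 0x04->0x1b len=7 : f4 f8 ce a3 f9 df 6a
[1] 0x03->0x07 len=4 : 4b f4 f8 ce
[2] 0x0e->0x0b len=3 : da 3f e5
[3] 0x0b->0x03 len=3 : da 3f e5
query mem[0x09]=0xf8, mem[0x03]=0xda, mem[0x1f]=0xf9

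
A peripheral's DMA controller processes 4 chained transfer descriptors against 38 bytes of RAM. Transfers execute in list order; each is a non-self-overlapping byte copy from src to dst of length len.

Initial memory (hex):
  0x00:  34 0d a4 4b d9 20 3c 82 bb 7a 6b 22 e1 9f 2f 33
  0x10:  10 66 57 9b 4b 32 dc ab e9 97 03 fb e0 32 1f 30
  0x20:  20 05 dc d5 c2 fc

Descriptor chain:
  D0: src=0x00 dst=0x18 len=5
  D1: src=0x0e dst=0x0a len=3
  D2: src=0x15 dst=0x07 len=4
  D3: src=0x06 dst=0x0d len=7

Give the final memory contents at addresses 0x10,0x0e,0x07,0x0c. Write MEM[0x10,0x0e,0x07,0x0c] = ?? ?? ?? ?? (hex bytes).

D0: mem[0x18..0x1c] <- [34 0d a4 4b d9]
D1: mem[0x0a..0x0c] <- [2f 33 10]
D2: mem[0x07..0x0a] <- [32 dc ab 34]
D3: mem[0x0d..0x13] <- [3c 32 dc ab 34 33 10]
query mem[0x10]=0xab, mem[0x0e]=0x32, mem[0x07]=0x32, mem[0x0c]=0x10

MEM[0x10,0x0e,0x07,0x0c] = ab 32 32 10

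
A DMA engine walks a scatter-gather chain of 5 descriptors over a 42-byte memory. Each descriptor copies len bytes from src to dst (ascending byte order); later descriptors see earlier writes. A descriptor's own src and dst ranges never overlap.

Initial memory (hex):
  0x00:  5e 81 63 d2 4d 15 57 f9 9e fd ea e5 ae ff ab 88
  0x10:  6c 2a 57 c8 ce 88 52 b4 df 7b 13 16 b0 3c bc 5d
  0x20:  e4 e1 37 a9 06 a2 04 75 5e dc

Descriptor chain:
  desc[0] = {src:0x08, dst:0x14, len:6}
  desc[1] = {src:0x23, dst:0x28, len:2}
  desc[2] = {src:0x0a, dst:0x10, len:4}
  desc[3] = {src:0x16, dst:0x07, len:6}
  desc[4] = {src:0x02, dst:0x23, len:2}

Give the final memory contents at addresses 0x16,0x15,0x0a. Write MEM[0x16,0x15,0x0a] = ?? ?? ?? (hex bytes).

MEM[0x16,0x15,0x0a] = ea fd ff

[0] 0x08->0x14 len=6 : 9e fd ea e5 ae ff
[1] 0x23->0x28 len=2 : a9 06
[2] 0x0a->0x10 len=4 : ea e5 ae ff
[3] 0x16->0x07 len=6 : ea e5 ae ff 13 16
[4] 0x02->0x23 len=2 : 63 d2
query mem[0x16]=0xea, mem[0x15]=0xfd, mem[0x0a]=0xff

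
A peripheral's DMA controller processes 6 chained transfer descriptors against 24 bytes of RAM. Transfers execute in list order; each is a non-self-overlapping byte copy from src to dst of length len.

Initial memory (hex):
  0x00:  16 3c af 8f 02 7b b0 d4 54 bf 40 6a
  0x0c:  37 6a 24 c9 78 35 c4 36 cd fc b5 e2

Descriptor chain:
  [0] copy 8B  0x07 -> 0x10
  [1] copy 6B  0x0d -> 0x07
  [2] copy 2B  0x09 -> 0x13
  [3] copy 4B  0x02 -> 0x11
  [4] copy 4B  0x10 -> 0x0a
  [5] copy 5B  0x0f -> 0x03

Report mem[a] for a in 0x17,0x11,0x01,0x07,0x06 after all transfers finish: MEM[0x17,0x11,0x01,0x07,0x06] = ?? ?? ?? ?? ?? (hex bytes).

  after D0: wrote 8B at 0x10 = d454bf406a376a24
  after D1: wrote 6B at 0x07 = 6a24c9d454bf
  after D2: wrote 2B at 0x13 = c9d4
  after D3: wrote 4B at 0x11 = af8f027b
  after D4: wrote 4B at 0x0a = d4af8f02
  after D5: wrote 5B at 0x03 = c9d4af8f02
query mem[0x17]=0x24, mem[0x11]=0xaf, mem[0x01]=0x3c, mem[0x07]=0x02, mem[0x06]=0x8f

MEM[0x17,0x11,0x01,0x07,0x06] = 24 af 3c 02 8f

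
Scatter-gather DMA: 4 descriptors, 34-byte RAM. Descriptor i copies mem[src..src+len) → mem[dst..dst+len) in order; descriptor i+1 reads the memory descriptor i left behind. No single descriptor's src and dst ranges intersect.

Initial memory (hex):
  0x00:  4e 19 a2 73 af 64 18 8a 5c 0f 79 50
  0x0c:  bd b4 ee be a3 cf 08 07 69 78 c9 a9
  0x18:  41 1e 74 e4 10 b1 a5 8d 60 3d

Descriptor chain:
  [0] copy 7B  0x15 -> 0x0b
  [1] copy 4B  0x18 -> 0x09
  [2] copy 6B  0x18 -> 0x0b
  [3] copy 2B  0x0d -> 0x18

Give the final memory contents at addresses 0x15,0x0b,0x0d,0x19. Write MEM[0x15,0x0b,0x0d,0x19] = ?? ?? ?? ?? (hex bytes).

D0: mem[0x0b..0x11] <- [78 c9 a9 41 1e 74 e4]
D1: mem[0x09..0x0c] <- [41 1e 74 e4]
D2: mem[0x0b..0x10] <- [41 1e 74 e4 10 b1]
D3: mem[0x18..0x19] <- [74 e4]
query mem[0x15]=0x78, mem[0x0b]=0x41, mem[0x0d]=0x74, mem[0x19]=0xe4

MEM[0x15,0x0b,0x0d,0x19] = 78 41 74 e4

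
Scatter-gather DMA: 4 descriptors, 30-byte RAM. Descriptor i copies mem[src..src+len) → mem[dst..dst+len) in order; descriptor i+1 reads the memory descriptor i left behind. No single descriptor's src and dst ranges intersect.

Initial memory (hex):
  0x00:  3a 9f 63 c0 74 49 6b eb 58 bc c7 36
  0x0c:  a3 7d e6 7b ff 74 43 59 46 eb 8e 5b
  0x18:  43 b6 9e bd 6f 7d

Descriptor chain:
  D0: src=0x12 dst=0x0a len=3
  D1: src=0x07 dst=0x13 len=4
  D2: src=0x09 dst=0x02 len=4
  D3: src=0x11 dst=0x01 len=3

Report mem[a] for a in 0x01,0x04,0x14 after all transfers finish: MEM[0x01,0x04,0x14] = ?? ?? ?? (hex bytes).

  after D0: wrote 3B at 0x0a = 435946
  after D1: wrote 4B at 0x13 = eb58bc43
  after D2: wrote 4B at 0x02 = bc435946
  after D3: wrote 3B at 0x01 = 7443eb
query mem[0x01]=0x74, mem[0x04]=0x59, mem[0x14]=0x58

MEM[0x01,0x04,0x14] = 74 59 58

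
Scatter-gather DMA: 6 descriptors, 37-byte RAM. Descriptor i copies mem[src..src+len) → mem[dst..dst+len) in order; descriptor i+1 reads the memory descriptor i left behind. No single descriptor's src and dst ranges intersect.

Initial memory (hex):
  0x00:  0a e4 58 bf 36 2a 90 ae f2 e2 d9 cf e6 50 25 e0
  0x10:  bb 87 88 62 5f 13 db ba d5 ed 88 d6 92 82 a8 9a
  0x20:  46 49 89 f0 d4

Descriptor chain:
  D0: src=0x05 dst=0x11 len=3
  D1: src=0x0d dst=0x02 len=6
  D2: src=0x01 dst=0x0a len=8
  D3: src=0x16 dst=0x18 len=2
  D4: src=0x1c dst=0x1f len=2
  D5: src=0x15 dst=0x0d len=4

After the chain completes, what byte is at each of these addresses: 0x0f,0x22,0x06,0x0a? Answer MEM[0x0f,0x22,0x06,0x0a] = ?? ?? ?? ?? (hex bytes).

[0] 0x05->0x11 len=3 : 2a 90 ae
[1] 0x0d->0x02 len=6 : 50 25 e0 bb 2a 90
[2] 0x01->0x0a len=8 : e4 50 25 e0 bb 2a 90 f2
[3] 0x16->0x18 len=2 : db ba
[4] 0x1c->0x1f len=2 : 92 82
[5] 0x15->0x0d len=4 : 13 db ba db
query mem[0x0f]=0xba, mem[0x22]=0x89, mem[0x06]=0x2a, mem[0x0a]=0xe4

MEM[0x0f,0x22,0x06,0x0a] = ba 89 2a e4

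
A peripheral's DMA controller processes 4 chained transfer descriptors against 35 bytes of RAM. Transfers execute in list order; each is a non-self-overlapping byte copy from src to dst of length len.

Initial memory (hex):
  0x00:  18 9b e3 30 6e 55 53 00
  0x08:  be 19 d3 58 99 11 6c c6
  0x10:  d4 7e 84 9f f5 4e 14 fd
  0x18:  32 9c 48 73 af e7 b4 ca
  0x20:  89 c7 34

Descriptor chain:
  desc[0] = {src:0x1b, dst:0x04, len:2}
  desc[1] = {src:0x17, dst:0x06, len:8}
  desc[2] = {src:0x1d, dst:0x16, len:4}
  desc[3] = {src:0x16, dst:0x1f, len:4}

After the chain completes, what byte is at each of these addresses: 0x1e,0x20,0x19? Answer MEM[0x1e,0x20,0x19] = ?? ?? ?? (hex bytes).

MEM[0x1e,0x20,0x19] = b4 b4 89

#0 dst[0x04+2] := {0x73,0xaf}
#1 dst[0x06+8] := {0xfd,0x32,0x9c,0x48,0x73,0xaf,0xe7,0xb4}
#2 dst[0x16+4] := {0xe7,0xb4,0xca,0x89}
#3 dst[0x1f+4] := {0xe7,0xb4,0xca,0x89}
query mem[0x1e]=0xb4, mem[0x20]=0xb4, mem[0x19]=0x89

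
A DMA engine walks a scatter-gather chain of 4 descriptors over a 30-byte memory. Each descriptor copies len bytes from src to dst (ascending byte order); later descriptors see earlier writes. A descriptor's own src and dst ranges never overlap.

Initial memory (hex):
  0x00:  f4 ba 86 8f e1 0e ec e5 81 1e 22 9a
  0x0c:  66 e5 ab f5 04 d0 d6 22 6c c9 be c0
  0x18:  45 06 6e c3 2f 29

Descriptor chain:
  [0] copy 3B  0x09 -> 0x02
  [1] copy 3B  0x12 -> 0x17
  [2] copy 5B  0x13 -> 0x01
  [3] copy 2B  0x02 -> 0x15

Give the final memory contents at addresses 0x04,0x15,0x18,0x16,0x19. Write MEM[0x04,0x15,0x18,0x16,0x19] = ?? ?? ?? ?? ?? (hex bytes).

D0: mem[0x02..0x04] <- [1e 22 9a]
D1: mem[0x17..0x19] <- [d6 22 6c]
D2: mem[0x01..0x05] <- [22 6c c9 be d6]
D3: mem[0x15..0x16] <- [6c c9]
query mem[0x04]=0xbe, mem[0x15]=0x6c, mem[0x18]=0x22, mem[0x16]=0xc9, mem[0x19]=0x6c

MEM[0x04,0x15,0x18,0x16,0x19] = be 6c 22 c9 6c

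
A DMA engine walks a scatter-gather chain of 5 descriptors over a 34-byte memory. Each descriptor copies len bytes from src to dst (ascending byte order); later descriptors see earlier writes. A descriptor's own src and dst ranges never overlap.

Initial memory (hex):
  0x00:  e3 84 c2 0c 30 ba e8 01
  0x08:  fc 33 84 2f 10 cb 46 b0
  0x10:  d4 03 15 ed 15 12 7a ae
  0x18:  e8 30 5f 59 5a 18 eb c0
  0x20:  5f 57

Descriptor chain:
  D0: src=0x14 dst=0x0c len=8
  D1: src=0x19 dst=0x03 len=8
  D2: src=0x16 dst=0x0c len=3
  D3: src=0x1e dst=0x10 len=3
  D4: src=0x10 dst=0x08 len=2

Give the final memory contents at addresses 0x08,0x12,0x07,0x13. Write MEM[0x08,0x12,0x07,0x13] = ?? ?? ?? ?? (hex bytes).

MEM[0x08,0x12,0x07,0x13] = eb 5f 18 59

D0: mem[0x0c..0x13] <- [15 12 7a ae e8 30 5f 59]
D1: mem[0x03..0x0a] <- [30 5f 59 5a 18 eb c0 5f]
D2: mem[0x0c..0x0e] <- [7a ae e8]
D3: mem[0x10..0x12] <- [eb c0 5f]
D4: mem[0x08..0x09] <- [eb c0]
query mem[0x08]=0xeb, mem[0x12]=0x5f, mem[0x07]=0x18, mem[0x13]=0x59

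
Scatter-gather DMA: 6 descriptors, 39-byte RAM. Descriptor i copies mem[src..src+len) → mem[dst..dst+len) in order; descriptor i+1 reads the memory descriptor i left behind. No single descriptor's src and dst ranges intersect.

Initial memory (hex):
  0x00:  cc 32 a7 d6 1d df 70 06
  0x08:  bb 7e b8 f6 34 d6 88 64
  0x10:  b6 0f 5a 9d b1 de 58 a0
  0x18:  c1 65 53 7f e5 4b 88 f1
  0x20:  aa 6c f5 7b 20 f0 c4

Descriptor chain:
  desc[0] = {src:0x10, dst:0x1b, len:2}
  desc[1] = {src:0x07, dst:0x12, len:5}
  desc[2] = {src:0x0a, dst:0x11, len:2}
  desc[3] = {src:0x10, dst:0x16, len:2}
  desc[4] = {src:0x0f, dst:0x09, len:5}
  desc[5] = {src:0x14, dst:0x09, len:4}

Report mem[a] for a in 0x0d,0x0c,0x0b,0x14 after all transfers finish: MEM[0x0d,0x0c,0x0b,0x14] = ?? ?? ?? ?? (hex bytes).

MEM[0x0d,0x0c,0x0b,0x14] = bb b8 b6 7e

D0: mem[0x1b..0x1c] <- [b6 0f]
D1: mem[0x12..0x16] <- [06 bb 7e b8 f6]
D2: mem[0x11..0x12] <- [b8 f6]
D3: mem[0x16..0x17] <- [b6 b8]
D4: mem[0x09..0x0d] <- [64 b6 b8 f6 bb]
D5: mem[0x09..0x0c] <- [7e b8 b6 b8]
query mem[0x0d]=0xbb, mem[0x0c]=0xb8, mem[0x0b]=0xb6, mem[0x14]=0x7e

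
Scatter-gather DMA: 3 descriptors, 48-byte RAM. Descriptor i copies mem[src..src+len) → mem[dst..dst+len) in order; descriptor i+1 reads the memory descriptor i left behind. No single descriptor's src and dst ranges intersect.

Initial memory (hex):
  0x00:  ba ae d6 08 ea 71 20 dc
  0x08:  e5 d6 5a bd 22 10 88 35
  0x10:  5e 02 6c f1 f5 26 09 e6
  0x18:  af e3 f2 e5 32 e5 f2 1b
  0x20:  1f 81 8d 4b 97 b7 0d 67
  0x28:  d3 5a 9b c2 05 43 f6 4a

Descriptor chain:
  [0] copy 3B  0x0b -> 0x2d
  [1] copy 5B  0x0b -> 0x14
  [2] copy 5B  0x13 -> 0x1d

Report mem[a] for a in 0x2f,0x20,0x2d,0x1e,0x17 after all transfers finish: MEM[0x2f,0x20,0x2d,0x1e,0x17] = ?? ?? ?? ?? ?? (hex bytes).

MEM[0x2f,0x20,0x2d,0x1e,0x17] = 10 10 bd bd 88

#0 dst[0x2d+3] := {0xbd,0x22,0x10}
#1 dst[0x14+5] := {0xbd,0x22,0x10,0x88,0x35}
#2 dst[0x1d+5] := {0xf1,0xbd,0x22,0x10,0x88}
query mem[0x2f]=0x10, mem[0x20]=0x10, mem[0x2d]=0xbd, mem[0x1e]=0xbd, mem[0x17]=0x88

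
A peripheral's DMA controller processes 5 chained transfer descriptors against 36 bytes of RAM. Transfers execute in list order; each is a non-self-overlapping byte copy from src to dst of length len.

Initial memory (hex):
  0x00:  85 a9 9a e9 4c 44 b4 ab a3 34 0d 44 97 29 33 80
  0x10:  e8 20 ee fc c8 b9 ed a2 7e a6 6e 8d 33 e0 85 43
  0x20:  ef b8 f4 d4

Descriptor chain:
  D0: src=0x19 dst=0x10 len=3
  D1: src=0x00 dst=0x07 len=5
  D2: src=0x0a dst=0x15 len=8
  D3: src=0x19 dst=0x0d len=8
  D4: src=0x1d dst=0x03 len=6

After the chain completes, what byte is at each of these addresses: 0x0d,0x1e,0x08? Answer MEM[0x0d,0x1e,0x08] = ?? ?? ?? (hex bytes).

MEM[0x0d,0x1e,0x08] = 33 85 f4

[0] 0x19->0x10 len=3 : a6 6e 8d
[1] 0x00->0x07 len=5 : 85 a9 9a e9 4c
[2] 0x0a->0x15 len=8 : e9 4c 97 29 33 80 a6 6e
[3] 0x19->0x0d len=8 : 33 80 a6 6e e0 85 43 ef
[4] 0x1d->0x03 len=6 : e0 85 43 ef b8 f4
query mem[0x0d]=0x33, mem[0x1e]=0x85, mem[0x08]=0xf4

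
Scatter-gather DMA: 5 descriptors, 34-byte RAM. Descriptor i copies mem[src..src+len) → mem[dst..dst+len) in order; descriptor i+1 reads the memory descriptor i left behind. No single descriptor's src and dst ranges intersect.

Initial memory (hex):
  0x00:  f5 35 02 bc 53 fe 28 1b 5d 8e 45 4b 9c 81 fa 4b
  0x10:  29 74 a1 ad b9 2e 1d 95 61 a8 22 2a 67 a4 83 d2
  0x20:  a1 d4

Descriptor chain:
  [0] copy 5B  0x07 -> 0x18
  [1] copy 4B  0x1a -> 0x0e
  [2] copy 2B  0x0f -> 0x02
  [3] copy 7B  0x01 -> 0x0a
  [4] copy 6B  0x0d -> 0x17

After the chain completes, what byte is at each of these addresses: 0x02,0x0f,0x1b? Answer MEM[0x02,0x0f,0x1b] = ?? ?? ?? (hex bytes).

#0 dst[0x18+5] := {0x1b,0x5d,0x8e,0x45,0x4b}
#1 dst[0x0e+4] := {0x8e,0x45,0x4b,0xa4}
#2 dst[0x02+2] := {0x45,0x4b}
#3 dst[0x0a+7] := {0x35,0x45,0x4b,0x53,0xfe,0x28,0x1b}
#4 dst[0x17+6] := {0x53,0xfe,0x28,0x1b,0xa4,0xa1}
query mem[0x02]=0x45, mem[0x0f]=0x28, mem[0x1b]=0xa4

MEM[0x02,0x0f,0x1b] = 45 28 a4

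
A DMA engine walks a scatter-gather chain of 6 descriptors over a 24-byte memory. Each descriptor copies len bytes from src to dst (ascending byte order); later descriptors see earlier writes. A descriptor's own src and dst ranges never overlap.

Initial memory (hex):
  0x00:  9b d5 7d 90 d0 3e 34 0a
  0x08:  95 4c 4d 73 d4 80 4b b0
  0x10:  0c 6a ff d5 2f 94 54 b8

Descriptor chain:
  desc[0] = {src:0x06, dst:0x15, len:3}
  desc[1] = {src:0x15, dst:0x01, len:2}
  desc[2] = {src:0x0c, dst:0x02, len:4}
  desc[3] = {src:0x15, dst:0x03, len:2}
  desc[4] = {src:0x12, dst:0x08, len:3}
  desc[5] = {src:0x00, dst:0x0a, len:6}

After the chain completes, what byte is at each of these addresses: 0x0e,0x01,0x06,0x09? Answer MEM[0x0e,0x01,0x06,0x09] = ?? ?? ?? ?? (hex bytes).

#0 dst[0x15+3] := {0x34,0x0a,0x95}
#1 dst[0x01+2] := {0x34,0x0a}
#2 dst[0x02+4] := {0xd4,0x80,0x4b,0xb0}
#3 dst[0x03+2] := {0x34,0x0a}
#4 dst[0x08+3] := {0xff,0xd5,0x2f}
#5 dst[0x0a+6] := {0x9b,0x34,0xd4,0x34,0x0a,0xb0}
query mem[0x0e]=0x0a, mem[0x01]=0x34, mem[0x06]=0x34, mem[0x09]=0xd5

MEM[0x0e,0x01,0x06,0x09] = 0a 34 34 d5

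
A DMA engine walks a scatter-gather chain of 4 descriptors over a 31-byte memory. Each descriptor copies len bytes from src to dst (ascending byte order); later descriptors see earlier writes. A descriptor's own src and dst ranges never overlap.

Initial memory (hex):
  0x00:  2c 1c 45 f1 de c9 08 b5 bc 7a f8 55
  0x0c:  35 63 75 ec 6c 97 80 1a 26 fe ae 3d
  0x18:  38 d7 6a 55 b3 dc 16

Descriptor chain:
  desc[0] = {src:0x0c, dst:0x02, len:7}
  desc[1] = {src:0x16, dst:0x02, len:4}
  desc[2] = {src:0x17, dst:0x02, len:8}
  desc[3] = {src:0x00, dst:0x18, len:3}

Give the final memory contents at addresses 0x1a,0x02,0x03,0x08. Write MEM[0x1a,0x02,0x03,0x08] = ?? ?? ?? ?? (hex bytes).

D0: mem[0x02..0x08] <- [35 63 75 ec 6c 97 80]
D1: mem[0x02..0x05] <- [ae 3d 38 d7]
D2: mem[0x02..0x09] <- [3d 38 d7 6a 55 b3 dc 16]
D3: mem[0x18..0x1a] <- [2c 1c 3d]
query mem[0x1a]=0x3d, mem[0x02]=0x3d, mem[0x03]=0x38, mem[0x08]=0xdc

MEM[0x1a,0x02,0x03,0x08] = 3d 3d 38 dc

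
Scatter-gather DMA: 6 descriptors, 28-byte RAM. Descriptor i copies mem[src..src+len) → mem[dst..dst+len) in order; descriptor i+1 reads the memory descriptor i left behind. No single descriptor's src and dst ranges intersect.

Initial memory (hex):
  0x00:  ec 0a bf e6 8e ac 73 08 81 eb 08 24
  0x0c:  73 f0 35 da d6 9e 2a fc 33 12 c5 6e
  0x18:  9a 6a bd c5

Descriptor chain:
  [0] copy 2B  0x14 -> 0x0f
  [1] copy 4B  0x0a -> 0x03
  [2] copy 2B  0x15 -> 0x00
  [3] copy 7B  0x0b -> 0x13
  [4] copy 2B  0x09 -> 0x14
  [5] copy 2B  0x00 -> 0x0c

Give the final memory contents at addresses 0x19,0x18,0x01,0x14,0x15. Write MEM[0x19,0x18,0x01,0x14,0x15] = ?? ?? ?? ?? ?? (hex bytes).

MEM[0x19,0x18,0x01,0x14,0x15] = 9e 12 c5 eb 08

  after D0: wrote 2B at 0x0f = 3312
  after D1: wrote 4B at 0x03 = 082473f0
  after D2: wrote 2B at 0x00 = 12c5
  after D3: wrote 7B at 0x13 = 2473f03533129e
  after D4: wrote 2B at 0x14 = eb08
  after D5: wrote 2B at 0x0c = 12c5
query mem[0x19]=0x9e, mem[0x18]=0x12, mem[0x01]=0xc5, mem[0x14]=0xeb, mem[0x15]=0x08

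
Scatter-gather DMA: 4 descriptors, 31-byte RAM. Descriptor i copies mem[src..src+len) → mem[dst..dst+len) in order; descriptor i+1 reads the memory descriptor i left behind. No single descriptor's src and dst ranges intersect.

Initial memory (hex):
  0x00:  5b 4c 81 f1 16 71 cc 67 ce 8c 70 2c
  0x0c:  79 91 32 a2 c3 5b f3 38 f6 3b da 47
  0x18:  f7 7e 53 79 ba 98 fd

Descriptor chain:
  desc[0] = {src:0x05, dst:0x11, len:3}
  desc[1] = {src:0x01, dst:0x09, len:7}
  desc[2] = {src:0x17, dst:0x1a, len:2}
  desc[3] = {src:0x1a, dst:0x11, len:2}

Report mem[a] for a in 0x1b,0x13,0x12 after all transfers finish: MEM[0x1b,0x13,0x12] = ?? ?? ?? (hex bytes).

  after D0: wrote 3B at 0x11 = 71cc67
  after D1: wrote 7B at 0x09 = 4c81f11671cc67
  after D2: wrote 2B at 0x1a = 47f7
  after D3: wrote 2B at 0x11 = 47f7
query mem[0x1b]=0xf7, mem[0x13]=0x67, mem[0x12]=0xf7

MEM[0x1b,0x13,0x12] = f7 67 f7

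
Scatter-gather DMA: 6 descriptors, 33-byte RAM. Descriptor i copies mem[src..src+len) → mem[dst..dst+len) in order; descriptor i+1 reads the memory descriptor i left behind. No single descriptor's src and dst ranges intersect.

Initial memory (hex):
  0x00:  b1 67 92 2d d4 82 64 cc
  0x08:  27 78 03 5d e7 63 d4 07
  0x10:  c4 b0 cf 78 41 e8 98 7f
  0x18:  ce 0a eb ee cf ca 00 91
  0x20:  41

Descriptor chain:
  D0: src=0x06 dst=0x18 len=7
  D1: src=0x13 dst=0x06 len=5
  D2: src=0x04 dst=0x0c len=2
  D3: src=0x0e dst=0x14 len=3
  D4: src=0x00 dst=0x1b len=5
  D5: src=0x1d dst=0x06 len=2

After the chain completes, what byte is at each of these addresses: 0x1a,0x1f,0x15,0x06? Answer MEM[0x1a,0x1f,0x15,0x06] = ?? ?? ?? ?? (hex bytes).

MEM[0x1a,0x1f,0x15,0x06] = 27 d4 07 92

#0 dst[0x18+7] := {0x64,0xcc,0x27,0x78,0x03,0x5d,0xe7}
#1 dst[0x06+5] := {0x78,0x41,0xe8,0x98,0x7f}
#2 dst[0x0c+2] := {0xd4,0x82}
#3 dst[0x14+3] := {0xd4,0x07,0xc4}
#4 dst[0x1b+5] := {0xb1,0x67,0x92,0x2d,0xd4}
#5 dst[0x06+2] := {0x92,0x2d}
query mem[0x1a]=0x27, mem[0x1f]=0xd4, mem[0x15]=0x07, mem[0x06]=0x92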